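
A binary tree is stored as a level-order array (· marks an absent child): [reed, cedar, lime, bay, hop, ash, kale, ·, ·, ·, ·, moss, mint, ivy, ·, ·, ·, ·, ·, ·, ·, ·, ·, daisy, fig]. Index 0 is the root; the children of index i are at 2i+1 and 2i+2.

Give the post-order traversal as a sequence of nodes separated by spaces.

bay hop cedar daisy fig moss mint ash ivy kale lime reed

Post-order visits the left subtree, then the right subtree, then the node.
At reed: go left to cedar.
  At cedar: go left to bay.
    bay is a leaf — visit bay.
  At cedar: go right to hop.
    hop is a leaf — visit hop.
  Visit cedar.
At reed: go right to lime.
  At lime: go left to ash.
    At ash: go left to moss.
      At moss: go left to daisy.
        daisy is a leaf — visit daisy.
      At moss: go right to fig.
        fig is a leaf — visit fig.
      Visit moss.
    At ash: go right to mint.
      mint is a leaf — visit mint.
    Visit ash.
  At lime: go right to kale.
    At kale: go left to ivy.
      ivy is a leaf — visit ivy.
    At kale: no right child.
    Visit kale.
  Visit lime.
Visit reed.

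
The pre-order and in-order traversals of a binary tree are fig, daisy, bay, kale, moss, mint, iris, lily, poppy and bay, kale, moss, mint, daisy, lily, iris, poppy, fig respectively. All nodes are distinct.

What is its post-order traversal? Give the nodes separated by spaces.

mint moss kale bay lily poppy iris daisy fig

The first element of pre-order is the root; it splits in-order into left and right subtrees.
Root fig: left subtree has 8 nodes {bay, kale, moss, mint, daisy, lily, iris, poppy}, right has 0 { }.
  Root daisy: left subtree has 4 nodes {bay, kale, moss, mint}, right has 3 {lily, iris, poppy}.
    Root bay: left subtree has 0 nodes { }, right has 3 {kale, moss, mint}.
      Root kale: left subtree has 0 nodes { }, right has 2 {moss, mint}.
        Root moss: left subtree has 0 nodes { }, right has 1 {mint}.
    Root iris: left subtree has 1 node {lily}, right has 1 {poppy}.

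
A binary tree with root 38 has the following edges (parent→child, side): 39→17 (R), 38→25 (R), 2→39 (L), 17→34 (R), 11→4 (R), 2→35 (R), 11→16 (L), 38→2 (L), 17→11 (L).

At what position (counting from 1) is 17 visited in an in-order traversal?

5

In-order visits the left subtree, then the node, then the right subtree.
At 38: go left to 2.
  At 2: go left to 39.
    At 39: no left child.
    Visit 39.
    At 39: go right to 17.
      At 17: go left to 11.
        At 11: go left to 16.
          16 is a leaf — visit 16.
        Visit 11.
        At 11: go right to 4.
          4 is a leaf — visit 4.
      Visit 17.
      At 17: go right to 34.
        34 is a leaf — visit 34.
  Visit 2.
  At 2: go right to 35.
    35 is a leaf — visit 35.
Visit 38.
At 38: go right to 25.
  25 is a leaf — visit 25.
Full in-order sequence: 39, 16, 11, 4, 17, 34, 2, 35, 38, 25.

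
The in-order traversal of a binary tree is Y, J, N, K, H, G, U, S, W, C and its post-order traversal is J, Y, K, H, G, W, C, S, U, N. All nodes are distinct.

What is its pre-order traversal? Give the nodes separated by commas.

N, Y, J, U, G, H, K, S, C, W

The last element of post-order is the root; it splits in-order into left and right subtrees.
Root N: left subtree has 2 nodes {Y, J}, right has 7 {K, H, G, U, S, W, C}.
  Root Y: left subtree has 0 nodes { }, right has 1 {J}.
  Root U: left subtree has 3 nodes {K, H, G}, right has 3 {S, W, C}.
    Root G: left subtree has 2 nodes {K, H}, right has 0 { }.
      Root H: left subtree has 1 node {K}, right has 0 { }.
    Root S: left subtree has 0 nodes { }, right has 2 {W, C}.
      Root C: left subtree has 1 node {W}, right has 0 { }.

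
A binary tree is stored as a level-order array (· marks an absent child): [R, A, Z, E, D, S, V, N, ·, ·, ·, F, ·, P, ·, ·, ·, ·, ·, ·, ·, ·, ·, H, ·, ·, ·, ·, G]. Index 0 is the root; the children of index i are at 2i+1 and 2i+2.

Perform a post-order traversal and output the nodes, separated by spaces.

N E D A H F S G P V Z R

Post-order visits the left subtree, then the right subtree, then the node.
At R: go left to A.
  At A: go left to E.
    At E: go left to N.
      N is a leaf — visit N.
    At E: no right child.
    Visit E.
  At A: go right to D.
    D is a leaf — visit D.
  Visit A.
At R: go right to Z.
  At Z: go left to S.
    At S: go left to F.
      At F: go left to H.
        H is a leaf — visit H.
      At F: no right child.
      Visit F.
    At S: no right child.
    Visit S.
  At Z: go right to V.
    At V: go left to P.
      At P: no left child.
      At P: go right to G.
        G is a leaf — visit G.
      Visit P.
    At V: no right child.
    Visit V.
  Visit Z.
Visit R.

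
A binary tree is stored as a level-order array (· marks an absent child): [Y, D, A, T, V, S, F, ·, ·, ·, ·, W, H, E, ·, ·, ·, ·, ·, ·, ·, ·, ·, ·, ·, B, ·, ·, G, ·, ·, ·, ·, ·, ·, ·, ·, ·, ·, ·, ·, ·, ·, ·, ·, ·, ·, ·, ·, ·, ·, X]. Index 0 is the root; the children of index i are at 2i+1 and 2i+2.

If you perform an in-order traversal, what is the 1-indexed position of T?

1

In-order visits the left subtree, then the node, then the right subtree.
At Y: go left to D.
  At D: go left to T.
    T is a leaf — visit T.
  Visit D.
  At D: go right to V.
    V is a leaf — visit V.
Visit Y.
At Y: go right to A.
  At A: go left to S.
    At S: go left to W.
      W is a leaf — visit W.
    Visit S.
    At S: go right to H.
      At H: go left to B.
        At B: go left to X.
          X is a leaf — visit X.
        Visit B.
        At B: no right child.
      Visit H.
      At H: no right child.
  Visit A.
  At A: go right to F.
    At F: go left to E.
      At E: no left child.
      Visit E.
      At E: go right to G.
        G is a leaf — visit G.
    Visit F.
    At F: no right child.
Full in-order sequence: T, D, V, Y, W, S, X, B, H, A, E, G, F.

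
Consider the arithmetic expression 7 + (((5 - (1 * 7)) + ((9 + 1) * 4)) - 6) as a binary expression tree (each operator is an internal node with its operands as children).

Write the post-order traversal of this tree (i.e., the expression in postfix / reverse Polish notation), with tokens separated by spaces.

Post-order on an expression tree gives postfix notation: for each operator, emit left operand, right operand, then the operator.

7 5 1 7 * - 9 1 + 4 * + 6 - +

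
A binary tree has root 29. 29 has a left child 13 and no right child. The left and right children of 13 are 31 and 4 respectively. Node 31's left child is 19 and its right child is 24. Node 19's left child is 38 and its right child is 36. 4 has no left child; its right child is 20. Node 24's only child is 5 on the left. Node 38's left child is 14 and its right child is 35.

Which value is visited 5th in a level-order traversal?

19

Level-order visits nodes level by level from the root, left to right within each level.
Level 0: 29
Level 1: 13
Level 2: 31, 4
Level 3: 19, 24, 20
Level 4: 38, 36, 5
Level 5: 14, 35
Full level-order sequence: 29, 13, 31, 4, 19, 24, 20, 38, 36, 5, 14, 35.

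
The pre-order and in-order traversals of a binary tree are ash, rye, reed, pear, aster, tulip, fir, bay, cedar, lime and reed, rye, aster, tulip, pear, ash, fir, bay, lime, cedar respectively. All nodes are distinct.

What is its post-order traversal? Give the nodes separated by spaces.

The first element of pre-order is the root; it splits in-order into left and right subtrees.
Root ash: left subtree has 5 nodes {reed, rye, aster, tulip, pear}, right has 4 {fir, bay, lime, cedar}.
  Root rye: left subtree has 1 node {reed}, right has 3 {aster, tulip, pear}.
    Root pear: left subtree has 2 nodes {aster, tulip}, right has 0 { }.
      Root aster: left subtree has 0 nodes { }, right has 1 {tulip}.
  Root fir: left subtree has 0 nodes { }, right has 3 {bay, lime, cedar}.
    Root bay: left subtree has 0 nodes { }, right has 2 {lime, cedar}.
      Root cedar: left subtree has 1 node {lime}, right has 0 { }.

reed tulip aster pear rye lime cedar bay fir ash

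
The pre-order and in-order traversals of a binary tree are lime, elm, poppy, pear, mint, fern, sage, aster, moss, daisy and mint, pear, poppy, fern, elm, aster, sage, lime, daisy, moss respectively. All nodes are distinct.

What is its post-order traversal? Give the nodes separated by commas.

mint, pear, fern, poppy, aster, sage, elm, daisy, moss, lime

The first element of pre-order is the root; it splits in-order into left and right subtrees.
Root lime: left subtree has 7 nodes {mint, pear, poppy, fern, elm, aster, sage}, right has 2 {daisy, moss}.
  Root elm: left subtree has 4 nodes {mint, pear, poppy, fern}, right has 2 {aster, sage}.
    Root poppy: left subtree has 2 nodes {mint, pear}, right has 1 {fern}.
      Root pear: left subtree has 1 node {mint}, right has 0 { }.
    Root sage: left subtree has 1 node {aster}, right has 0 { }.
  Root moss: left subtree has 1 node {daisy}, right has 0 { }.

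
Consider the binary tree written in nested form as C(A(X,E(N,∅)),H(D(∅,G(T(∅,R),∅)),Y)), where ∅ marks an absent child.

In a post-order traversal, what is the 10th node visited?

H

Post-order visits the left subtree, then the right subtree, then the node.
At C: go left to A.
  At A: go left to X.
    X is a leaf — visit X.
  At A: go right to E.
    At E: go left to N.
      N is a leaf — visit N.
    At E: no right child.
    Visit E.
  Visit A.
At C: go right to H.
  At H: go left to D.
    At D: no left child.
    At D: go right to G.
      At G: go left to T.
        At T: no left child.
        At T: go right to R.
          R is a leaf — visit R.
        Visit T.
      At G: no right child.
      Visit G.
    Visit D.
  At H: go right to Y.
    Y is a leaf — visit Y.
  Visit H.
Visit C.
Full post-order sequence: X, N, E, A, R, T, G, D, Y, H, C.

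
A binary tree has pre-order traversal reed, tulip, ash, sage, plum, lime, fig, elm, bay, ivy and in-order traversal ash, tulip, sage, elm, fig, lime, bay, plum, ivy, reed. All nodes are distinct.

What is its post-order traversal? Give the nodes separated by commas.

The first element of pre-order is the root; it splits in-order into left and right subtrees.
Root reed: left subtree has 9 nodes {ash, tulip, sage, elm, fig, lime, bay, plum, ivy}, right has 0 { }.
  Root tulip: left subtree has 1 node {ash}, right has 7 {sage, elm, fig, lime, bay, plum, ivy}.
    Root sage: left subtree has 0 nodes { }, right has 6 {elm, fig, lime, bay, plum, ivy}.
      Root plum: left subtree has 4 nodes {elm, fig, lime, bay}, right has 1 {ivy}.
        Root lime: left subtree has 2 nodes {elm, fig}, right has 1 {bay}.
          Root fig: left subtree has 1 node {elm}, right has 0 { }.

ash, elm, fig, bay, lime, ivy, plum, sage, tulip, reed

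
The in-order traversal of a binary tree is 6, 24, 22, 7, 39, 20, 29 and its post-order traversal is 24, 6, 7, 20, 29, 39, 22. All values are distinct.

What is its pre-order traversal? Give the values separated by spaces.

22 6 24 39 7 29 20

The last element of post-order is the root; it splits in-order into left and right subtrees.
Root 22: left subtree has 2 nodes {6, 24}, right has 4 {7, 39, 20, 29}.
  Root 6: left subtree has 0 nodes { }, right has 1 {24}.
  Root 39: left subtree has 1 node {7}, right has 2 {20, 29}.
    Root 29: left subtree has 1 node {20}, right has 0 { }.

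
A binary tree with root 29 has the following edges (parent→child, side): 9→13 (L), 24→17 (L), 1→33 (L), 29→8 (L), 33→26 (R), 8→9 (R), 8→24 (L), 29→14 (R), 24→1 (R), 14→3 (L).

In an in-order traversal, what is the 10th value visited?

In-order visits the left subtree, then the node, then the right subtree.
At 29: go left to 8.
  At 8: go left to 24.
    At 24: go left to 17.
      17 is a leaf — visit 17.
    Visit 24.
    At 24: go right to 1.
      At 1: go left to 33.
        At 33: no left child.
        Visit 33.
        At 33: go right to 26.
          26 is a leaf — visit 26.
      Visit 1.
      At 1: no right child.
  Visit 8.
  At 8: go right to 9.
    At 9: go left to 13.
      13 is a leaf — visit 13.
    Visit 9.
    At 9: no right child.
Visit 29.
At 29: go right to 14.
  At 14: go left to 3.
    3 is a leaf — visit 3.
  Visit 14.
  At 14: no right child.
Full in-order sequence: 17, 24, 33, 26, 1, 8, 13, 9, 29, 3, 14.

3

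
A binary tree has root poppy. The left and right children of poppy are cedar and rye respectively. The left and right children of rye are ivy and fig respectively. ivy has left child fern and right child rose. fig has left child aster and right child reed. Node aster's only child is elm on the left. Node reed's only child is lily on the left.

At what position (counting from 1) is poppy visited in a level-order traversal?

1

Level-order visits nodes level by level from the root, left to right within each level.
Level 0: poppy
Level 1: cedar, rye
Level 2: ivy, fig
Level 3: fern, rose, aster, reed
Level 4: elm, lily
Full level-order sequence: poppy, cedar, rye, ivy, fig, fern, rose, aster, reed, elm, lily.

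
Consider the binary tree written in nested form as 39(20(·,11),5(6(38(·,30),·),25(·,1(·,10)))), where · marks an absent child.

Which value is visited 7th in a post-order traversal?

Post-order visits the left subtree, then the right subtree, then the node.
At 39: go left to 20.
  At 20: no left child.
  At 20: go right to 11.
    11 is a leaf — visit 11.
  Visit 20.
At 39: go right to 5.
  At 5: go left to 6.
    At 6: go left to 38.
      At 38: no left child.
      At 38: go right to 30.
        30 is a leaf — visit 30.
      Visit 38.
    At 6: no right child.
    Visit 6.
  At 5: go right to 25.
    At 25: no left child.
    At 25: go right to 1.
      At 1: no left child.
      At 1: go right to 10.
        10 is a leaf — visit 10.
      Visit 1.
    Visit 25.
  Visit 5.
Visit 39.
Full post-order sequence: 11, 20, 30, 38, 6, 10, 1, 25, 5, 39.

1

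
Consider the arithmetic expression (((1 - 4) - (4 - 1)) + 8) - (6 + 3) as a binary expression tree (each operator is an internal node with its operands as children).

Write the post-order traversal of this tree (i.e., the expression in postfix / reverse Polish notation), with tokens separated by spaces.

1 4 - 4 1 - - 8 + 6 3 + -

Post-order on an expression tree gives postfix notation: for each operator, emit left operand, right operand, then the operator.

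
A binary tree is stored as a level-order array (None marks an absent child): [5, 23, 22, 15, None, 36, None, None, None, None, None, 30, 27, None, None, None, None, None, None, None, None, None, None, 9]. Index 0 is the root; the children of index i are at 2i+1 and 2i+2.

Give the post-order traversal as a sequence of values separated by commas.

15, 23, 9, 30, 27, 36, 22, 5

Post-order visits the left subtree, then the right subtree, then the node.
At 5: go left to 23.
  At 23: go left to 15.
    15 is a leaf — visit 15.
  At 23: no right child.
  Visit 23.
At 5: go right to 22.
  At 22: go left to 36.
    At 36: go left to 30.
      At 30: go left to 9.
        9 is a leaf — visit 9.
      At 30: no right child.
      Visit 30.
    At 36: go right to 27.
      27 is a leaf — visit 27.
    Visit 36.
  At 22: no right child.
  Visit 22.
Visit 5.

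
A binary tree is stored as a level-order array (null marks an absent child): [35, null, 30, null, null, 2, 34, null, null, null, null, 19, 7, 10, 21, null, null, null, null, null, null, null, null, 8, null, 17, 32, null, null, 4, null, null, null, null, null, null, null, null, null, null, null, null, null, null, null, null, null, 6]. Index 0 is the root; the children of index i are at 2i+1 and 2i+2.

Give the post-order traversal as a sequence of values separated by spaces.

Post-order visits the left subtree, then the right subtree, then the node.
At 35: no left child.
At 35: go right to 30.
  At 30: go left to 2.
    At 2: go left to 19.
      At 19: go left to 8.
        At 8: go left to 6.
          6 is a leaf — visit 6.
        At 8: no right child.
        Visit 8.
      At 19: no right child.
      Visit 19.
    At 2: go right to 7.
      At 7: go left to 17.
        17 is a leaf — visit 17.
      At 7: go right to 32.
        32 is a leaf — visit 32.
      Visit 7.
    Visit 2.
  At 30: go right to 34.
    At 34: go left to 10.
      10 is a leaf — visit 10.
    At 34: go right to 21.
      At 21: go left to 4.
        4 is a leaf — visit 4.
      At 21: no right child.
      Visit 21.
    Visit 34.
  Visit 30.
Visit 35.

6 8 19 17 32 7 2 10 4 21 34 30 35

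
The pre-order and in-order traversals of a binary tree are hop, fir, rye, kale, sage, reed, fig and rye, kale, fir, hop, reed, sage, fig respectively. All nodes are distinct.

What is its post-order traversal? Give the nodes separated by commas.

kale, rye, fir, reed, fig, sage, hop

The first element of pre-order is the root; it splits in-order into left and right subtrees.
Root hop: left subtree has 3 nodes {rye, kale, fir}, right has 3 {reed, sage, fig}.
  Root fir: left subtree has 2 nodes {rye, kale}, right has 0 { }.
    Root rye: left subtree has 0 nodes { }, right has 1 {kale}.
  Root sage: left subtree has 1 node {reed}, right has 1 {fig}.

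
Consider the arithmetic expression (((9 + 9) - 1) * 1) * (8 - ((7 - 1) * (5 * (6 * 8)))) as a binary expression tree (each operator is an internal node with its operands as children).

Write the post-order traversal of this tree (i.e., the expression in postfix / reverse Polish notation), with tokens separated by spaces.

9 9 + 1 - 1 * 8 7 1 - 5 6 8 * * * - *

Post-order on an expression tree gives postfix notation: for each operator, emit left operand, right operand, then the operator.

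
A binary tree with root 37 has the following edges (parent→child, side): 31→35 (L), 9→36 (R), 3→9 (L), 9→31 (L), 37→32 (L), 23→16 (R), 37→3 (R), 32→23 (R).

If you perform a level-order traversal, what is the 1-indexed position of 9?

Level-order visits nodes level by level from the root, left to right within each level.
Level 0: 37
Level 1: 32, 3
Level 2: 23, 9
Level 3: 16, 31, 36
Level 4: 35
Full level-order sequence: 37, 32, 3, 23, 9, 16, 31, 36, 35.

5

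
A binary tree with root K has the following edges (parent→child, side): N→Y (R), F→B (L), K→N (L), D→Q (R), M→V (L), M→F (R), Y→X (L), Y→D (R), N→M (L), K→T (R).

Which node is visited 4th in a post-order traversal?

M

Post-order visits the left subtree, then the right subtree, then the node.
At K: go left to N.
  At N: go left to M.
    At M: go left to V.
      V is a leaf — visit V.
    At M: go right to F.
      At F: go left to B.
        B is a leaf — visit B.
      At F: no right child.
      Visit F.
    Visit M.
  At N: go right to Y.
    At Y: go left to X.
      X is a leaf — visit X.
    At Y: go right to D.
      At D: no left child.
      At D: go right to Q.
        Q is a leaf — visit Q.
      Visit D.
    Visit Y.
  Visit N.
At K: go right to T.
  T is a leaf — visit T.
Visit K.
Full post-order sequence: V, B, F, M, X, Q, D, Y, N, T, K.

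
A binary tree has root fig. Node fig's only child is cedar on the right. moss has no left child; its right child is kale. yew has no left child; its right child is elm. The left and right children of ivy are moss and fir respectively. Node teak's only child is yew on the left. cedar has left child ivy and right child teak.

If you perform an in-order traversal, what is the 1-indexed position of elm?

In-order visits the left subtree, then the node, then the right subtree.
At fig: no left child.
Visit fig.
At fig: go right to cedar.
  At cedar: go left to ivy.
    At ivy: go left to moss.
      At moss: no left child.
      Visit moss.
      At moss: go right to kale.
        kale is a leaf — visit kale.
    Visit ivy.
    At ivy: go right to fir.
      fir is a leaf — visit fir.
  Visit cedar.
  At cedar: go right to teak.
    At teak: go left to yew.
      At yew: no left child.
      Visit yew.
      At yew: go right to elm.
        elm is a leaf — visit elm.
    Visit teak.
    At teak: no right child.
Full in-order sequence: fig, moss, kale, ivy, fir, cedar, yew, elm, teak.

8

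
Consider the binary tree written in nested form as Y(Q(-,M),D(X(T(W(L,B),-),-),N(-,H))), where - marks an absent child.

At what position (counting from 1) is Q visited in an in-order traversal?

1

In-order visits the left subtree, then the node, then the right subtree.
At Y: go left to Q.
  At Q: no left child.
  Visit Q.
  At Q: go right to M.
    M is a leaf — visit M.
Visit Y.
At Y: go right to D.
  At D: go left to X.
    At X: go left to T.
      At T: go left to W.
        At W: go left to L.
          L is a leaf — visit L.
        Visit W.
        At W: go right to B.
          B is a leaf — visit B.
      Visit T.
      At T: no right child.
    Visit X.
    At X: no right child.
  Visit D.
  At D: go right to N.
    At N: no left child.
    Visit N.
    At N: go right to H.
      H is a leaf — visit H.
Full in-order sequence: Q, M, Y, L, W, B, T, X, D, N, H.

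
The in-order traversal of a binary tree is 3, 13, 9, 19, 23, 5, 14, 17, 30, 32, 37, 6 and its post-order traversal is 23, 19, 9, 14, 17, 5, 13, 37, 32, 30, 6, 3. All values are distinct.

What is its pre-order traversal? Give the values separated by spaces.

3 6 30 13 5 9 19 23 17 14 32 37

The last element of post-order is the root; it splits in-order into left and right subtrees.
Root 3: left subtree has 0 nodes { }, right has 11 {13, 9, 19, 23, 5, 14, 17, 30, 32, 37, 6}.
  Root 6: left subtree has 10 nodes {13, 9, 19, 23, 5, 14, 17, 30, 32, 37}, right has 0 { }.
    Root 30: left subtree has 7 nodes {13, 9, 19, 23, 5, 14, 17}, right has 2 {32, 37}.
      Root 13: left subtree has 0 nodes { }, right has 6 {9, 19, 23, 5, 14, 17}.
        Root 5: left subtree has 3 nodes {9, 19, 23}, right has 2 {14, 17}.
          Root 9: left subtree has 0 nodes { }, right has 2 {19, 23}.
            Root 19: left subtree has 0 nodes { }, right has 1 {23}.
          Root 17: left subtree has 1 node {14}, right has 0 { }.
      Root 32: left subtree has 0 nodes { }, right has 1 {37}.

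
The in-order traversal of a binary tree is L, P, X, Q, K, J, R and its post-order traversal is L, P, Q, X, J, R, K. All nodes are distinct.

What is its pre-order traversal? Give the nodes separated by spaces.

K X P L Q R J

The last element of post-order is the root; it splits in-order into left and right subtrees.
Root K: left subtree has 4 nodes {L, P, X, Q}, right has 2 {J, R}.
  Root X: left subtree has 2 nodes {L, P}, right has 1 {Q}.
    Root P: left subtree has 1 node {L}, right has 0 { }.
  Root R: left subtree has 1 node {J}, right has 0 { }.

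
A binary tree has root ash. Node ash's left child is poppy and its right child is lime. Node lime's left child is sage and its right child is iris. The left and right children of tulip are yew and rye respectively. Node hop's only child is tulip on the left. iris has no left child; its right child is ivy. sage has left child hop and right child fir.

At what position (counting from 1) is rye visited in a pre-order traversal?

8

Pre-order visits the node, then its left subtree, then its right subtree.
Visit ash.
At ash: go left to poppy.
  poppy is a leaf — visit poppy.
At ash: go right to lime.
  Visit lime.
  At lime: go left to sage.
    Visit sage.
    At sage: go left to hop.
      Visit hop.
      At hop: go left to tulip.
        Visit tulip.
        At tulip: go left to yew.
          yew is a leaf — visit yew.
        At tulip: go right to rye.
          rye is a leaf — visit rye.
      At hop: no right child.
    At sage: go right to fir.
      fir is a leaf — visit fir.
  At lime: go right to iris.
    Visit iris.
    At iris: no left child.
    At iris: go right to ivy.
      ivy is a leaf — visit ivy.
Full pre-order sequence: ash, poppy, lime, sage, hop, tulip, yew, rye, fir, iris, ivy.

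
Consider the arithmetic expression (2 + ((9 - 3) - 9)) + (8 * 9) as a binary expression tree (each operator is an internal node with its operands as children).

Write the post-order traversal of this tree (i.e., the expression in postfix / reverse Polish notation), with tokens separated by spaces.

Post-order on an expression tree gives postfix notation: for each operator, emit left operand, right operand, then the operator.

2 9 3 - 9 - + 8 9 * +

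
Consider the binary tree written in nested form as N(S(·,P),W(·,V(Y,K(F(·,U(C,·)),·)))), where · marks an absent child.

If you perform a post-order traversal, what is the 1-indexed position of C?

4

Post-order visits the left subtree, then the right subtree, then the node.
At N: go left to S.
  At S: no left child.
  At S: go right to P.
    P is a leaf — visit P.
  Visit S.
At N: go right to W.
  At W: no left child.
  At W: go right to V.
    At V: go left to Y.
      Y is a leaf — visit Y.
    At V: go right to K.
      At K: go left to F.
        At F: no left child.
        At F: go right to U.
          At U: go left to C.
            C is a leaf — visit C.
          At U: no right child.
          Visit U.
        Visit F.
      At K: no right child.
      Visit K.
    Visit V.
  Visit W.
Visit N.
Full post-order sequence: P, S, Y, C, U, F, K, V, W, N.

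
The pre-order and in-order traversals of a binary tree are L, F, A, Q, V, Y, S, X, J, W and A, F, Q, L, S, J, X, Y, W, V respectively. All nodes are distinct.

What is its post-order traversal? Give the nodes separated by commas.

A, Q, F, J, X, S, W, Y, V, L

The first element of pre-order is the root; it splits in-order into left and right subtrees.
Root L: left subtree has 3 nodes {A, F, Q}, right has 6 {S, J, X, Y, W, V}.
  Root F: left subtree has 1 node {A}, right has 1 {Q}.
  Root V: left subtree has 5 nodes {S, J, X, Y, W}, right has 0 { }.
    Root Y: left subtree has 3 nodes {S, J, X}, right has 1 {W}.
      Root S: left subtree has 0 nodes { }, right has 2 {J, X}.
        Root X: left subtree has 1 node {J}, right has 0 { }.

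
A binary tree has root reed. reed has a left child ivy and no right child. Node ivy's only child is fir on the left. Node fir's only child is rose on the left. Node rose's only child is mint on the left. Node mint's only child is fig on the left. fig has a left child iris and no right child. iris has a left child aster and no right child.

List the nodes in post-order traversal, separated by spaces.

aster iris fig mint rose fir ivy reed

Post-order visits the left subtree, then the right subtree, then the node.
At reed: go left to ivy.
  At ivy: go left to fir.
    At fir: go left to rose.
      At rose: go left to mint.
        At mint: go left to fig.
          At fig: go left to iris.
            At iris: go left to aster.
              aster is a leaf — visit aster.
            At iris: no right child.
            Visit iris.
          At fig: no right child.
          Visit fig.
        At mint: no right child.
        Visit mint.
      At rose: no right child.
      Visit rose.
    At fir: no right child.
    Visit fir.
  At ivy: no right child.
  Visit ivy.
At reed: no right child.
Visit reed.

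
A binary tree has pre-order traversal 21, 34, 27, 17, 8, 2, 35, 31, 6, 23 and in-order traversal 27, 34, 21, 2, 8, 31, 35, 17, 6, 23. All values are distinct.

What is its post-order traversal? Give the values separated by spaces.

The first element of pre-order is the root; it splits in-order into left and right subtrees.
Root 21: left subtree has 2 nodes {27, 34}, right has 7 {2, 8, 31, 35, 17, 6, 23}.
  Root 34: left subtree has 1 node {27}, right has 0 { }.
  Root 17: left subtree has 4 nodes {2, 8, 31, 35}, right has 2 {6, 23}.
    Root 8: left subtree has 1 node {2}, right has 2 {31, 35}.
      Root 35: left subtree has 1 node {31}, right has 0 { }.
    Root 6: left subtree has 0 nodes { }, right has 1 {23}.

27 34 2 31 35 8 23 6 17 21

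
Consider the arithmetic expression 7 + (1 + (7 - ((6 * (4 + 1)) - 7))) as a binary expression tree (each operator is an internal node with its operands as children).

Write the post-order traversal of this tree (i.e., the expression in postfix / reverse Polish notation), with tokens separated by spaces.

7 1 7 6 4 1 + * 7 - - + +

Post-order on an expression tree gives postfix notation: for each operator, emit left operand, right operand, then the operator.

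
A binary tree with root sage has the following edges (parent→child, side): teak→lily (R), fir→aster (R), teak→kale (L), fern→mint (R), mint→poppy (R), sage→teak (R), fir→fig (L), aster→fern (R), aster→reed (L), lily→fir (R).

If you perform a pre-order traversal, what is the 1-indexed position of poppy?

11

Pre-order visits the node, then its left subtree, then its right subtree.
Visit sage.
At sage: no left child.
At sage: go right to teak.
  Visit teak.
  At teak: go left to kale.
    kale is a leaf — visit kale.
  At teak: go right to lily.
    Visit lily.
    At lily: no left child.
    At lily: go right to fir.
      Visit fir.
      At fir: go left to fig.
        fig is a leaf — visit fig.
      At fir: go right to aster.
        Visit aster.
        At aster: go left to reed.
          reed is a leaf — visit reed.
        At aster: go right to fern.
          Visit fern.
          At fern: no left child.
          At fern: go right to mint.
            Visit mint.
            At mint: no left child.
            At mint: go right to poppy.
              poppy is a leaf — visit poppy.
Full pre-order sequence: sage, teak, kale, lily, fir, fig, aster, reed, fern, mint, poppy.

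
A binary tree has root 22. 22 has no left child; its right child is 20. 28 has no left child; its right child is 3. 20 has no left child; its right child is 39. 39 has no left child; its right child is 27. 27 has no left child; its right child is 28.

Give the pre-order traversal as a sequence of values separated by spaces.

22 20 39 27 28 3

Pre-order visits the node, then its left subtree, then its right subtree.
Visit 22.
At 22: no left child.
At 22: go right to 20.
  Visit 20.
  At 20: no left child.
  At 20: go right to 39.
    Visit 39.
    At 39: no left child.
    At 39: go right to 27.
      Visit 27.
      At 27: no left child.
      At 27: go right to 28.
        Visit 28.
        At 28: no left child.
        At 28: go right to 3.
          3 is a leaf — visit 3.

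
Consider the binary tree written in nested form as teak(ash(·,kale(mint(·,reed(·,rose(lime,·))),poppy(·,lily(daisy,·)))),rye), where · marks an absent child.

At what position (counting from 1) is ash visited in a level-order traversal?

2

Level-order visits nodes level by level from the root, left to right within each level.
Level 0: teak
Level 1: ash, rye
Level 2: kale
Level 3: mint, poppy
Level 4: reed, lily
Level 5: rose, daisy
Level 6: lime
Full level-order sequence: teak, ash, rye, kale, mint, poppy, reed, lily, rose, daisy, lime.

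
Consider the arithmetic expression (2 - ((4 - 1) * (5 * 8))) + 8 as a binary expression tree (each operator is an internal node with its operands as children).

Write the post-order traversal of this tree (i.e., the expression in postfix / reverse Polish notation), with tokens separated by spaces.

2 4 1 - 5 8 * * - 8 +

Post-order on an expression tree gives postfix notation: for each operator, emit left operand, right operand, then the operator.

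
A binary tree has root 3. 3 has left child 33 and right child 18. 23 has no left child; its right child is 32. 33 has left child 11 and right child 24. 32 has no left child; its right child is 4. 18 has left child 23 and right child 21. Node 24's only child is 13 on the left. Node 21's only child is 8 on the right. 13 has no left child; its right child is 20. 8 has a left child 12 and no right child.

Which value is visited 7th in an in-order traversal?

In-order visits the left subtree, then the node, then the right subtree.
At 3: go left to 33.
  At 33: go left to 11.
    11 is a leaf — visit 11.
  Visit 33.
  At 33: go right to 24.
    At 24: go left to 13.
      At 13: no left child.
      Visit 13.
      At 13: go right to 20.
        20 is a leaf — visit 20.
    Visit 24.
    At 24: no right child.
Visit 3.
At 3: go right to 18.
  At 18: go left to 23.
    At 23: no left child.
    Visit 23.
    At 23: go right to 32.
      At 32: no left child.
      Visit 32.
      At 32: go right to 4.
        4 is a leaf — visit 4.
  Visit 18.
  At 18: go right to 21.
    At 21: no left child.
    Visit 21.
    At 21: go right to 8.
      At 8: go left to 12.
        12 is a leaf — visit 12.
      Visit 8.
      At 8: no right child.
Full in-order sequence: 11, 33, 13, 20, 24, 3, 23, 32, 4, 18, 21, 12, 8.

23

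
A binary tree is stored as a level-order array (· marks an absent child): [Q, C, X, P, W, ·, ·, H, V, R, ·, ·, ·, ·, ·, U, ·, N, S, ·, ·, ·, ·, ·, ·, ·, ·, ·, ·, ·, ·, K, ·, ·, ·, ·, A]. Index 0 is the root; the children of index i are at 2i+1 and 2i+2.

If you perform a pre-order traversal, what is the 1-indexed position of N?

8

Pre-order visits the node, then its left subtree, then its right subtree.
Visit Q.
At Q: go left to C.
  Visit C.
  At C: go left to P.
    Visit P.
    At P: go left to H.
      Visit H.
      At H: go left to U.
        Visit U.
        At U: go left to K.
          K is a leaf — visit K.
        At U: no right child.
      At H: no right child.
    At P: go right to V.
      Visit V.
      At V: go left to N.
        Visit N.
        At N: no left child.
        At N: go right to A.
          A is a leaf — visit A.
      At V: go right to S.
        S is a leaf — visit S.
  At C: go right to W.
    Visit W.
    At W: go left to R.
      R is a leaf — visit R.
    At W: no right child.
At Q: go right to X.
  X is a leaf — visit X.
Full pre-order sequence: Q, C, P, H, U, K, V, N, A, S, W, R, X.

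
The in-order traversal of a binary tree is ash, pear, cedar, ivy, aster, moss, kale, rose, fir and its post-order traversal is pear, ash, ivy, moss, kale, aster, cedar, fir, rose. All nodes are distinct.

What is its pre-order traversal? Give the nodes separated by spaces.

rose cedar ash pear aster ivy kale moss fir

The last element of post-order is the root; it splits in-order into left and right subtrees.
Root rose: left subtree has 7 nodes {ash, pear, cedar, ivy, aster, moss, kale}, right has 1 {fir}.
  Root cedar: left subtree has 2 nodes {ash, pear}, right has 4 {ivy, aster, moss, kale}.
    Root ash: left subtree has 0 nodes { }, right has 1 {pear}.
    Root aster: left subtree has 1 node {ivy}, right has 2 {moss, kale}.
      Root kale: left subtree has 1 node {moss}, right has 0 { }.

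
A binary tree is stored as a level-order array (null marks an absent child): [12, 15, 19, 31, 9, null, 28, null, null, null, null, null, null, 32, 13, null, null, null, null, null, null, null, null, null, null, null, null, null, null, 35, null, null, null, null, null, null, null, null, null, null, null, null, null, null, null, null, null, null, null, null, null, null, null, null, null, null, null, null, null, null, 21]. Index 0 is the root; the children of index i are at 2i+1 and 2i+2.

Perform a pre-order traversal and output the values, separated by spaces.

12 15 31 9 19 28 32 13 35 21

Pre-order visits the node, then its left subtree, then its right subtree.
Visit 12.
At 12: go left to 15.
  Visit 15.
  At 15: go left to 31.
    31 is a leaf — visit 31.
  At 15: go right to 9.
    9 is a leaf — visit 9.
At 12: go right to 19.
  Visit 19.
  At 19: no left child.
  At 19: go right to 28.
    Visit 28.
    At 28: go left to 32.
      32 is a leaf — visit 32.
    At 28: go right to 13.
      Visit 13.
      At 13: go left to 35.
        Visit 35.
        At 35: no left child.
        At 35: go right to 21.
          21 is a leaf — visit 21.
      At 13: no right child.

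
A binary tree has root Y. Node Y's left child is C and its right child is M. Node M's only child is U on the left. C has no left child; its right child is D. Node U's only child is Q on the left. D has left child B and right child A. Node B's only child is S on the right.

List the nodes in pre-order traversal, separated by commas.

Pre-order visits the node, then its left subtree, then its right subtree.
Visit Y.
At Y: go left to C.
  Visit C.
  At C: no left child.
  At C: go right to D.
    Visit D.
    At D: go left to B.
      Visit B.
      At B: no left child.
      At B: go right to S.
        S is a leaf — visit S.
    At D: go right to A.
      A is a leaf — visit A.
At Y: go right to M.
  Visit M.
  At M: go left to U.
    Visit U.
    At U: go left to Q.
      Q is a leaf — visit Q.
    At U: no right child.
  At M: no right child.

Y, C, D, B, S, A, M, U, Q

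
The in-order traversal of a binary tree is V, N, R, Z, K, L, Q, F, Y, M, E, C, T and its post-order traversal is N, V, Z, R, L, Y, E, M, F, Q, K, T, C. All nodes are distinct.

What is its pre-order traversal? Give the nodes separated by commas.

C, K, R, V, N, Z, Q, L, F, M, Y, E, T

The last element of post-order is the root; it splits in-order into left and right subtrees.
Root C: left subtree has 11 nodes {V, N, R, Z, K, L, Q, F, Y, M, E}, right has 1 {T}.
  Root K: left subtree has 4 nodes {V, N, R, Z}, right has 6 {L, Q, F, Y, M, E}.
    Root R: left subtree has 2 nodes {V, N}, right has 1 {Z}.
      Root V: left subtree has 0 nodes { }, right has 1 {N}.
    Root Q: left subtree has 1 node {L}, right has 4 {F, Y, M, E}.
      Root F: left subtree has 0 nodes { }, right has 3 {Y, M, E}.
        Root M: left subtree has 1 node {Y}, right has 1 {E}.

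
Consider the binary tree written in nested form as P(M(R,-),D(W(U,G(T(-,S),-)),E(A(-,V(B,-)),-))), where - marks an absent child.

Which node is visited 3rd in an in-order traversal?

In-order visits the left subtree, then the node, then the right subtree.
At P: go left to M.
  At M: go left to R.
    R is a leaf — visit R.
  Visit M.
  At M: no right child.
Visit P.
At P: go right to D.
  At D: go left to W.
    At W: go left to U.
      U is a leaf — visit U.
    Visit W.
    At W: go right to G.
      At G: go left to T.
        At T: no left child.
        Visit T.
        At T: go right to S.
          S is a leaf — visit S.
      Visit G.
      At G: no right child.
  Visit D.
  At D: go right to E.
    At E: go left to A.
      At A: no left child.
      Visit A.
      At A: go right to V.
        At V: go left to B.
          B is a leaf — visit B.
        Visit V.
        At V: no right child.
    Visit E.
    At E: no right child.
Full in-order sequence: R, M, P, U, W, T, S, G, D, A, B, V, E.

P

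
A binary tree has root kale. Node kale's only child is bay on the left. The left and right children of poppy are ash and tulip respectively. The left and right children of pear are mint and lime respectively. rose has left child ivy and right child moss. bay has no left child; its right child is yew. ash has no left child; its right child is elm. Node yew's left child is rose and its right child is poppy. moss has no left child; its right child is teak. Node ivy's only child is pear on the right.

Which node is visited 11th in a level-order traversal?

teak

Level-order visits nodes level by level from the root, left to right within each level.
Level 0: kale
Level 1: bay
Level 2: yew
Level 3: rose, poppy
Level 4: ivy, moss, ash, tulip
Level 5: pear, teak, elm
Level 6: mint, lime
Full level-order sequence: kale, bay, yew, rose, poppy, ivy, moss, ash, tulip, pear, teak, elm, mint, lime.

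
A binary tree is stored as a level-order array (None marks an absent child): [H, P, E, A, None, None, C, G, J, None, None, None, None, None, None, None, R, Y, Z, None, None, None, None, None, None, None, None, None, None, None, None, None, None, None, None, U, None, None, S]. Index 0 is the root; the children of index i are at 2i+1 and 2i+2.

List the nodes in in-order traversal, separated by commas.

In-order visits the left subtree, then the node, then the right subtree.
At H: go left to P.
  At P: go left to A.
    At A: go left to G.
      At G: no left child.
      Visit G.
      At G: go right to R.
        R is a leaf — visit R.
    Visit A.
    At A: go right to J.
      At J: go left to Y.
        At Y: go left to U.
          U is a leaf — visit U.
        Visit Y.
        At Y: no right child.
      Visit J.
      At J: go right to Z.
        At Z: no left child.
        Visit Z.
        At Z: go right to S.
          S is a leaf — visit S.
  Visit P.
  At P: no right child.
Visit H.
At H: go right to E.
  At E: no left child.
  Visit E.
  At E: go right to C.
    C is a leaf — visit C.

G, R, A, U, Y, J, Z, S, P, H, E, C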